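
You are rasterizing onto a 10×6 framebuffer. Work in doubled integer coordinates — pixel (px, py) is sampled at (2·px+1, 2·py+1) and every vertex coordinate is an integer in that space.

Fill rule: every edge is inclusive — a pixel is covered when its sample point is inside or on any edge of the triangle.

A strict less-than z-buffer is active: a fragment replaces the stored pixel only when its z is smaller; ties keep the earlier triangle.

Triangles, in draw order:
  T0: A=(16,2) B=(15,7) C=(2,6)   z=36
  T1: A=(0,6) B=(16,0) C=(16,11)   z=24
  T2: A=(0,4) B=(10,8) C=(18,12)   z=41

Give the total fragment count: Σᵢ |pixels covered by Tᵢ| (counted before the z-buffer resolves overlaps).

T0:
  2·area = 66
  edge (16, 2)→(15, 7): d=(-1,5) inclusive
  edge (15, 7)→(2, 6): d=(-13,-1) inclusive
  edge (2, 6)→(16, 2): d=(14,-4) inclusive
    (6,1)@(13, 3): e=[14,50,2] → #
    (7,1)@(15, 3): e=[4,52,10] → #
    (8,1)@(17, 3): e=[-6,54,18] → ·
    (3,2)@(7, 5): e=[42,18,6] → #
    (4,2)@(9, 5): e=[32,20,14] → #
    (5,2)@(11, 5): e=[22,22,22] → #
    (8,2)@(17, 5): e=[-8,28,46] → ·
    (3,3)@(7, 7): e=[40,-8,34] → ·
    (4,3)@(9, 7): e=[30,-6,42] → ·
    (5,3)@(11, 7): e=[20,-4,50] → ·
    (6,3)@(13, 7): e=[10,-2,58] → ·
    (7,3)@(15, 7): e=[0,0,66] → #  [on edge]
  covered (8 px):
    · · · · · · · · · ·
    · · · · · · # # · ·
    · · · # # # # # · ·
    · · · · · · · # · ·
    · · · · · · · · · ·
    · · · · · · · · · ·
T1:
  2·area = 176
  edge (0, 6)→(16, 0): d=(16,-6) inclusive
  edge (16, 0)→(16, 11): d=(0,11) inclusive
  edge (16, 11)→(0, 6): d=(-16,-5) inclusive
    (7,0)@(15, 1): e=[10,11,155] → #
    (8,0)@(17, 1): e=[22,-11,165] → ·
    (4,1)@(9, 3): e=[6,77,93] → #
    (5,1)@(11, 3): e=[18,55,103] → #
    (6,1)@(13, 3): e=[30,33,113] → #
    (8,1)@(17, 3): e=[54,-11,133] → ·
    (1,2)@(3, 5): e=[2,143,31] → #
    (2,2)@(5, 5): e=[14,121,41] → #
    (3,2)@(7, 5): e=[26,99,51] → #
    (8,2)@(17, 5): e=[86,-11,101] → ·
    (1,3)@(3, 7): e=[34,143,-1] → ·
    (2,3)@(5, 7): e=[46,121,9] → #
  covered (21 px):
    · · · · · · · # · ·
    · · · · # # # # · ·
    · # # # # # # # · ·
    · · # # # # # # · ·
    · · · · · # # # · ·
    · · · · · · · · · ·
T2:
  2·area = 8
  edge (0, 4)→(10, 8): d=(10,4) inclusive
  edge (10, 8)→(18, 12): d=(8,4) inclusive
  edge (18, 12)→(0, 4): d=(-18,-8) inclusive
    (3,3)@(7, 7): e=[2,4,2] → #
    (4,3)@(9, 7): e=[-6,-4,18] → ·
    (3,4)@(7, 9): e=[22,20,-34] → ·
  covered (1 px):
    · · · · · · · · · ·
    · · · · · · · · · ·
    · · · · · · · · · ·
    · · · # · · · · · ·
    · · · · · · · · · ·
    · · · · · · · · · ·

Answer: 30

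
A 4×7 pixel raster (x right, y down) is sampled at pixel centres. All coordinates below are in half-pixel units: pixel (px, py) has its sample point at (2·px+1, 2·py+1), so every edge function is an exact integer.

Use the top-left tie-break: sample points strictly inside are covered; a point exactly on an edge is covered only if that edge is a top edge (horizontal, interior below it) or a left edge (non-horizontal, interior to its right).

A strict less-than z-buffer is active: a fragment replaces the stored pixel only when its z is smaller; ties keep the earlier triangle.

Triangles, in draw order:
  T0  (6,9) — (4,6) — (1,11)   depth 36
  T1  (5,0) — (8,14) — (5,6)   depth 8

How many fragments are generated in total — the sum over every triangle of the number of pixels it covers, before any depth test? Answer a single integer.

T0:
  2·area = 19  (B↔C swapped to make it positive)
  edge (6, 9)→(1, 11): d=(-5,2) right/bottom  bias=-1
  edge (1, 11)→(4, 6): d=(3,-5) top-left  bias=+0
  edge (4, 6)→(6, 9): d=(2,3) right/bottom  bias=-1
    (3,0)@(7, 1): e=[38,0,-19] → ·  [on edge]
    (1,4)@(3, 9): e=[6,4,9] → #
    (2,4)@(5, 9): e=[2,14,3] → #
    (3,4)@(7, 9): e=[-2,24,-3] → ·
    (0,5)@(1, 11): e=[0,0,19] → ·  [on edge]
    (1,5)@(3, 11): e=[-4,10,13] → ·
    (2,5)@(5, 11): e=[-8,20,7] → ·
  covered (2 px):
    · · · ·
    · · · ·
    · · · ·
    · · · ·
    · # # ·
    · · · ·
    · · · ·
T1:
  2·area = 18
  edge (5, 0)→(8, 14): d=(3,14) right/bottom  bias=-1
  edge (8, 14)→(5, 6): d=(-3,-8) top-left  bias=+0
  edge (5, 6)→(5, 0): d=(0,-6) top-left  bias=+0
    (2,0)@(5, 1): e=[3,15,0] → #  [on edge]
    (3,0)@(7, 1): e=[-25,31,12] → ·
    (2,1)@(5, 3): e=[9,9,0] → #  [on edge]
    (3,1)@(7, 3): e=[-19,25,12] → ·
    (2,2)@(5, 5): e=[15,3,0] → #  [on edge]
    (3,2)@(7, 5): e=[-13,19,12] → ·
    (2,3)@(5, 7): e=[21,-3,0] → ·  [on edge]
    (2,4)@(5, 9): e=[27,-9,0] → ·  [on edge]
    (2,5)@(5, 11): e=[33,-15,0] → ·  [on edge]
    (3,5)@(7, 11): e=[5,1,12] → #
    (2,6)@(5, 13): e=[39,-21,0] → ·  [on edge]
    (3,6)@(7, 13): e=[11,-5,12] → ·
  covered (4 px):
    · · # ·
    · · # ·
    · · # ·
    · · · ·
    · · · ·
    · · · #
    · · · ·

Result: 6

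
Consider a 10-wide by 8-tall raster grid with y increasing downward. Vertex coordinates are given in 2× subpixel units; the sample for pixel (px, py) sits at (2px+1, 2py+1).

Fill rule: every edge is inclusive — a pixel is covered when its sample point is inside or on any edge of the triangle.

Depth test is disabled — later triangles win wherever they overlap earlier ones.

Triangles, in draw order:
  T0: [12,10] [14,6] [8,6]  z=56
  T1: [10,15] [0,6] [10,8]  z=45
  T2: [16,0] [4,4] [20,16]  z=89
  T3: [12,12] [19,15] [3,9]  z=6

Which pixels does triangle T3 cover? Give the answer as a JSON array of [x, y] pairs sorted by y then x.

T0:
  2·area = 24  (B↔C swapped to make it positive)
  edge (12, 10)→(8, 6): d=(-4,-4) inclusive
  edge (8, 6)→(14, 6): d=(6,0) inclusive
  edge (14, 6)→(12, 10): d=(-2,4) inclusive
    (1,0)@(3, 1): e=[0,-30,54] → .  [on edge]
    (2,1)@(5, 3): e=[0,-18,42] → .  [on edge]
    (3,2)@(7, 5): e=[0,-6,30] → .  [on edge]
    (4,3)@(9, 7): e=[0,6,18] → X  [on edge]
    (5,3)@(11, 7): e=[8,6,10] → X
    (6,3)@(13, 7): e=[16,6,2] → X
    (7,3)@(15, 7): e=[24,6,-6] → .
    (4,4)@(9, 9): e=[-8,18,14] → .
    (5,4)@(11, 9): e=[0,18,6] → X  [on edge]
    (6,4)@(13, 9): e=[8,18,-2] → .
    (5,5)@(11, 11): e=[-8,30,2] → .
    (6,5)@(13, 11): e=[0,30,-6] → .  [on edge]
    (7,6)@(15, 13): e=[0,42,-18] → .  [on edge]
    (8,7)@(17, 15): e=[0,54,-30] → .  [on edge]
  covered (4 px):
    . . . . . . . . . .
    . . . . . . . . . .
    . . . . . . . . . .
    . . . . X X X . . .
    . . . . . X . . . .
    . . . . . . . . . .
    . . . . . . . . . .
    . . . . . . . . . .
T1:
  2·area = 70
  edge (10, 15)→(0, 6): d=(-10,-9) inclusive
  edge (0, 6)→(10, 8): d=(10,2) inclusive
  edge (10, 8)→(10, 15): d=(0,7) inclusive
    (1,3)@(3, 7): e=[17,4,49] → X
    (2,3)@(5, 7): e=[35,0,35] → X  [on edge]
    (3,3)@(7, 7): e=[53,-4,21] → .
    (1,4)@(3, 9): e=[-3,24,49] → .
    (2,4)@(5, 9): e=[15,20,35] → X
    (3,4)@(7, 9): e=[33,16,21] → X
    (4,4)@(9, 9): e=[51,12,7] → X
    (5,4)@(11, 9): e=[69,8,-7] → .
    (7,4)@(15, 9): e=[105,0,-35] → .  [on edge]
    (2,5)@(5, 11): e=[-5,40,35] → .
    (3,5)@(7, 11): e=[13,36,21] → X
    (5,5)@(11, 11): e=[49,28,-7] → .
  covered (8 px):
    . . . . . . . . . .
    . . . . . . . . . .
    . . . . . . . . . .
    . X X . . . . . . .
    . . X X X . . . . .
    . . . X X . . . . .
    . . . . X . . . . .
    . . . . . . . . . .
T2:
  2·area = 208  (B↔C swapped to make it positive)
  edge (16, 0)→(20, 16): d=(4,16) inclusive
  edge (20, 16)→(4, 4): d=(-16,-12) inclusive
  edge (4, 4)→(16, 0): d=(12,-4) inclusive
    (6,0)@(13, 1): e=[52,156,0] → X  [on edge]
    (7,0)@(15, 1): e=[20,180,8] → X
    (8,0)@(17, 1): e=[-12,204,16] → .
    (3,1)@(7, 3): e=[156,52,0] → X  [on edge]
    (4,1)@(9, 3): e=[124,76,8] → X
    (5,1)@(11, 3): e=[92,100,16] → X
    (8,1)@(17, 3): e=[-4,172,40] → .
    (0,2)@(1, 5): e=[260,-52,0] → .  [on edge]
    (3,2)@(7, 5): e=[164,20,24] → X
    (8,2)@(17, 5): e=[4,140,64] → X
    (9,2)@(19, 5): e=[-28,164,72] → .
    (3,3)@(7, 7): e=[172,-12,48] → .
  covered (27 px):
    . . . . . . X X . .
    . . . X X X X X . .
    . . . X X X X X X .
    . . . . X X X X X .
    . . . . . X X X X .
    . . . . . . . X X .
    . . . . . . . . X X
    . . . . . . . . . X
T3:
  2·area = 6
  edge (12, 12)→(19, 15): d=(7,3) inclusive
  edge (19, 15)→(3, 9): d=(-16,-6) inclusive
  edge (3, 9)→(12, 12): d=(9,3) inclusive
    (1,4)@(3, 9): e=[6,0,0] → X  [on edge]
    (2,4)@(5, 9): e=[0,12,-6] → .  [on edge]
    (1,5)@(3, 11): e=[20,-32,18] → .
    (4,5)@(9, 11): e=[2,4,0] → X  [on edge]
    (5,5)@(11, 11): e=[-4,16,-6] → .
    (4,6)@(9, 13): e=[16,-28,18] → .
    (7,6)@(15, 13): e=[-2,8,0] → .  [on edge]
    (9,7)@(19, 15): e=[0,0,6] → X  [on edge]
  covered (3 px):
    . . . . . . . . . .
    . . . . . . . . . .
    . . . . . . . . . .
    . . . . . . . . . .
    . X . . . . . . . .
    . . . . X . . . . .
    . . . . . . . . . .
    . . . . . . . . . X

Final: [[1,4],[4,5],[9,7]]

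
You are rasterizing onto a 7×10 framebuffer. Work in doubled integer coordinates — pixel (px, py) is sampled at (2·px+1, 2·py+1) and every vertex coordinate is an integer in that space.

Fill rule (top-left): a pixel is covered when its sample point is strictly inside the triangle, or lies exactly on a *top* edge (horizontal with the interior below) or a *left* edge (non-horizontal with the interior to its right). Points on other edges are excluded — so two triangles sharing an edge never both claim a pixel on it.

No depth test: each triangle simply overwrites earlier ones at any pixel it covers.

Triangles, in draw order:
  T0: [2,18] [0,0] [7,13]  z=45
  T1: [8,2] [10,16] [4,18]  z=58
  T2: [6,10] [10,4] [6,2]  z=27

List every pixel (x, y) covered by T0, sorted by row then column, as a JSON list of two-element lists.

T0:
  2·area = 100
  edge (2, 18)→(0, 0): d=(-2,-18) top-left  bias=+0
  edge (0, 0)→(7, 13): d=(7,13) right/bottom  bias=-1
  edge (7, 13)→(2, 18): d=(-5,5) right/bottom  bias=-1
    (0,1)@(1, 3): e=[12,8,80] → #
    (1,1)@(3, 3): e=[48,-18,70] → ·
    (0,2)@(1, 5): e=[8,22,70] → #
    (1,2)@(3, 5): e=[44,-4,60] → ·
    (0,3)@(1, 7): e=[4,36,60] → #
    (1,3)@(3, 7): e=[40,10,50] → #
    (2,3)@(5, 7): e=[76,-16,40] → ·
    (6,3)@(13, 7): e=[220,-120,0] → ·  [on edge]
    (0,4)@(1, 9): e=[0,50,50] → #  [on edge]
    (2,4)@(5, 9): e=[72,-2,30] → ·
    (5,4)@(11, 9): e=[180,-80,0] → ·  [on edge]
    (0,5)@(1, 11): e=[-4,64,40] → ·
    (4,5)@(9, 11): e=[140,-40,0] → ·  [on edge]
    (3,6)@(7, 13): e=[100,0,0] → ·  [on edge]
    (2,7)@(5, 15): e=[60,40,0] → ·  [on edge]
    (1,8)@(3, 17): e=[20,80,0] → ·  [on edge]
    (0,9)@(1, 19): e=[-20,120,0] → ·  [on edge]
  covered (11 px):
    · · · · · · ·
    # · · · · · ·
    # · · · · · ·
    # # · · · · ·
    # # · · · · ·
    · # # · · · ·
    · # # · · · ·
    · # · · · · ·
    · · · · · · ·
    · · · · · · ·
T1:
  2·area = 88
  edge (8, 2)→(10, 16): d=(2,14) right/bottom  bias=-1
  edge (10, 16)→(4, 18): d=(-6,2) right/bottom  bias=-1
  edge (4, 18)→(8, 2): d=(4,-16) top-left  bias=+0
    (3,3)@(7, 7): e=[24,60,4] → #
    (4,3)@(9, 7): e=[-4,56,36] → ·
    (3,4)@(7, 9): e=[28,48,12] → #
    (4,4)@(9, 9): e=[0,44,44] → ·  [on edge]
    (3,5)@(7, 11): e=[32,36,20] → #
    (4,5)@(9, 11): e=[4,32,52] → #
    (5,5)@(11, 11): e=[-24,28,84] → ·
    (3,6)@(7, 13): e=[36,24,28] → #
    (5,6)@(11, 13): e=[-20,16,92] → ·
    (2,7)@(5, 15): e=[68,16,4] → #
    (5,7)@(11, 15): e=[-16,4,100] → ·
    (6,7)@(13, 15): e=[-44,0,132] → ·  [on edge]
    (3,8)@(7, 17): e=[44,0,44] → ·  [on edge]
    (0,9)@(1, 19): e=[132,0,-44] → ·  [on edge]
  covered (10 px):
    · · · · · · ·
    · · · · · · ·
    · · · · · · ·
    · · · # · · ·
    · · · # · · ·
    · · · # # · ·
    · · · # # · ·
    · · # # # · ·
    · · # · · · ·
    · · · · · · ·
T2:
  2·area = 32  (B↔C swapped to make it positive)
  edge (6, 10)→(6, 2): d=(0,-8) top-left  bias=+0
  edge (6, 2)→(10, 4): d=(4,2) right/bottom  bias=-1
  edge (10, 4)→(6, 10): d=(-4,6) right/bottom  bias=-1
    (3,1)@(7, 3): e=[8,2,22] → #
    (4,1)@(9, 3): e=[24,-2,10] → ·
    (3,2)@(7, 5): e=[8,10,14] → #
    (4,2)@(9, 5): e=[24,6,2] → #
    (5,2)@(11, 5): e=[40,2,-10] → ·
    (3,3)@(7, 7): e=[8,18,6] → #
    (4,3)@(9, 7): e=[24,14,-6] → ·
    (3,4)@(7, 9): e=[8,26,-2] → ·
  covered (4 px):
    · · · · · · ·
    · · · # · · ·
    · · · # # · ·
    · · · # · · ·
    · · · · · · ·
    · · · · · · ·
    · · · · · · ·
    · · · · · · ·
    · · · · · · ·
    · · · · · · ·

Result: [[0,1],[0,2],[0,3],[1,3],[0,4],[1,4],[1,5],[2,5],[1,6],[2,6],[1,7]]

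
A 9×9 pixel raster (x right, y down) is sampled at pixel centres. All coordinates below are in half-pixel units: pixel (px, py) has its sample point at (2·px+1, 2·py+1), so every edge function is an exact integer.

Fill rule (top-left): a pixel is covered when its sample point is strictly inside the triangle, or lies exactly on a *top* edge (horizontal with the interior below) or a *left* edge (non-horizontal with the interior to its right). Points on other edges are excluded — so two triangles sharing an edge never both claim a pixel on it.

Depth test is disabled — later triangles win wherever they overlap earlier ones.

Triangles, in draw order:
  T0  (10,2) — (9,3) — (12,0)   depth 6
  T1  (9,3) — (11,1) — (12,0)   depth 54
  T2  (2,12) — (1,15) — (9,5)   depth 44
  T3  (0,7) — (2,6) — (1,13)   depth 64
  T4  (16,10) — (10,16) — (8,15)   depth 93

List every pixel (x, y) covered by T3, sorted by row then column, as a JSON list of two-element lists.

T0:
  degenerate (2·area = 0) — covers nothing
T1:
  degenerate (2·area = 0) — covers nothing
T2:
  2·area = 14  (B↔C swapped to make it positive)
  edge (2, 12)→(9, 5): d=(7,-7) top-left  bias=+0
  edge (9, 5)→(1, 15): d=(-8,10) right/bottom  bias=-1
  edge (1, 15)→(2, 12): d=(1,-3) top-left  bias=+0
    (6,0)@(13, 1): e=[0,-8,22] → ·  [on edge]
    (2,1)@(5, 3): e=[-42,56,0] → ·  [on edge]
    (5,1)@(11, 3): e=[0,-4,18] → ·  [on edge]
    (4,2)@(9, 5): e=[0,0,14] → ·  [on edge]
    (3,3)@(7, 7): e=[0,4,10] → █  [on edge]
    (4,3)@(9, 7): e=[14,-16,16] → ·
    (1,4)@(3, 9): e=[-14,28,0] → ·  [on edge]
    (2,4)@(5, 9): e=[0,8,6] → █  [on edge]
    (3,4)@(7, 9): e=[14,-12,12] → ·
    (1,5)@(3, 11): e=[0,12,2] → █  [on edge]
    (2,5)@(5, 11): e=[14,-8,8] → ·
    (0,6)@(1, 13): e=[0,16,-2] → ·  [on edge]
    (0,7)@(1, 15): e=[14,0,0] → ·  [on edge]
  covered (3 px):
    · · · · · · · · ·
    · · · · · · · · ·
    · · · · · · · · ·
    · · · █ · · · · ·
    · · █ · · · · · ·
    · █ · · · · · · ·
    · · · · · · · · ·
    · · · · · · · · ·
    · · · · · · · · ·
T3:
  2·area = 13
  edge (0, 7)→(2, 6): d=(2,-1) top-left  bias=+0
  edge (2, 6)→(1, 13): d=(-1,7) right/bottom  bias=-1
  edge (1, 13)→(0, 7): d=(-1,-6) top-left  bias=+0
    (0,3)@(1, 7): e=[1,6,6] → █
    (1,3)@(3, 7): e=[3,-8,18] → ·
    (0,4)@(1, 9): e=[5,4,4] → █
    (1,4)@(3, 9): e=[7,-10,16] → ·
    (0,5)@(1, 11): e=[9,2,2] → █
    (1,5)@(3, 11): e=[11,-12,14] → ·
    (0,6)@(1, 13): e=[13,0,0] → ·  [on edge]
  covered (3 px):
    · · · · · · · · ·
    · · · · · · · · ·
    · · · · · · · · ·
    █ · · · · · · · ·
    █ · · · · · · · ·
    █ · · · · · · · ·
    · · · · · · · · ·
    · · · · · · · · ·
    · · · · · · · · ·
T4:
  2·area = 18
  edge (16, 10)→(10, 16): d=(-6,6) right/bottom  bias=-1
  edge (10, 16)→(8, 15): d=(-2,-1) top-left  bias=+0
  edge (8, 15)→(16, 10): d=(8,-5) top-left  bias=+0
    (8,4)@(17, 9): e=[0,21,-3] → ·  [on edge]
    (7,5)@(15, 11): e=[0,15,3] → ·  [on edge]
    (6,6)@(13, 13): e=[0,9,9] → ·  [on edge]
    (4,7)@(9, 15): e=[12,1,5] → █
    (5,7)@(11, 15): e=[0,3,15] → ·  [on edge]
    (4,8)@(9, 17): e=[0,-3,21] → ·  [on edge]
  covered (1 px):
    · · · · · · · · ·
    · · · · · · · · ·
    · · · · · · · · ·
    · · · · · · · · ·
    · · · · · · · · ·
    · · · · · · · · ·
    · · · · · · · · ·
    · · · · █ · · · ·
    · · · · · · · · ·

Final: [[0,3],[0,4],[0,5]]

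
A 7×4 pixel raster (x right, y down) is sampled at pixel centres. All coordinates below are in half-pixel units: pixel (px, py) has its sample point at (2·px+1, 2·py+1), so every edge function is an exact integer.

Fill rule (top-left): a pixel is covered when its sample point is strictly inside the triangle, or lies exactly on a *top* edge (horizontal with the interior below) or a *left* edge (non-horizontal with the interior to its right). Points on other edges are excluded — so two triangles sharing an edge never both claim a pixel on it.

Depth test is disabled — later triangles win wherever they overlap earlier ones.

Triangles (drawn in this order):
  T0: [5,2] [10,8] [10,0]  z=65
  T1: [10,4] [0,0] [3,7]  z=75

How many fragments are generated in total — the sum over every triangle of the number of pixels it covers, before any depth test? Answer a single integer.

T0:
  2·area = 40  (B↔C swapped to make it positive)
  edge (5, 2)→(10, 0): d=(5,-2) top-left  bias=+0
  edge (10, 0)→(10, 8): d=(0,8) right/bottom  bias=-1
  edge (10, 8)→(5, 2): d=(-5,-6) top-left  bias=+0
    (4,0)@(9, 1): e=[3,8,29] → #
    (5,0)@(11, 1): e=[7,-8,41] → ·
    (3,1)@(7, 3): e=[9,24,7] → #
    (5,1)@(11, 3): e=[17,-8,31] → ·
    (3,2)@(7, 5): e=[19,24,-3] → ·
    (4,2)@(9, 5): e=[23,8,9] → #
    (5,2)@(11, 5): e=[27,-8,21] → ·
    (4,3)@(9, 7): e=[33,8,-1] → ·
  covered (4 px):
    · · · · # · ·
    · · · # # · ·
    · · · · # · ·
    · · · · · · ·
T1:
  2·area = 58  (B↔C swapped to make it positive)
  edge (10, 4)→(3, 7): d=(-7,3) right/bottom  bias=-1
  edge (3, 7)→(0, 0): d=(-3,-7) top-left  bias=+0
  edge (0, 0)→(10, 4): d=(10,4) right/bottom  bias=-1
    (0,0)@(1, 1): e=[48,4,6] → #
    (1,0)@(3, 1): e=[42,18,-2] → ·
    (0,1)@(1, 3): e=[34,-2,26] → ·
    (1,1)@(3, 3): e=[28,12,18] → #
    (2,1)@(5, 3): e=[22,26,10] → #
    (3,1)@(7, 3): e=[16,40,2] → #
    (4,1)@(9, 3): e=[10,54,-6] → ·
    (1,2)@(3, 5): e=[14,6,38] → #
    (4,2)@(9, 5): e=[-4,48,14] → ·
    (1,3)@(3, 7): e=[0,0,58] → ·  [on edge]
    (2,3)@(5, 7): e=[-6,14,50] → ·
    (3,3)@(7, 7): e=[-12,28,42] → ·
  covered (7 px):
    # · · · · · ·
    · # # # · · ·
    · # # # · · ·
    · · · · · · ·

Result: 11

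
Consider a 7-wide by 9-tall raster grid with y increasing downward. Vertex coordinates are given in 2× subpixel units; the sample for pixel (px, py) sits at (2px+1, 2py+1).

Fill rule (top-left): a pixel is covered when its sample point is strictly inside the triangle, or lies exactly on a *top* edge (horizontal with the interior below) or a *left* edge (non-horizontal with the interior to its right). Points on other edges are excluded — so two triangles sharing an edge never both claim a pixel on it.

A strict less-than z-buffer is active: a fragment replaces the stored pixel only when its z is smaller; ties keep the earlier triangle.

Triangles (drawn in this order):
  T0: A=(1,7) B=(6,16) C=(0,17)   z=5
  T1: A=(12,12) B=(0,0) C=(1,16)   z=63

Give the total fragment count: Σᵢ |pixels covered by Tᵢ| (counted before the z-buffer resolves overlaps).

T0:
  2·area = 59
  edge (1, 7)→(6, 16): d=(5,9) right/bottom  bias=-1
  edge (6, 16)→(0, 17): d=(-6,1) right/bottom  bias=-1
  edge (0, 17)→(1, 7): d=(1,-10) top-left  bias=+0
    (0,3)@(1, 7): e=[0,59,0] → ·  [on edge]
    (0,4)@(1, 9): e=[10,47,2] → #
    (1,4)@(3, 9): e=[-8,45,22] → ·
    (0,5)@(1, 11): e=[20,35,4] → #
    (1,5)@(3, 11): e=[2,33,24] → #
    (2,5)@(5, 11): e=[-16,31,44] → ·
    (0,6)@(1, 13): e=[30,23,6] → #
    (2,6)@(5, 13): e=[-6,19,46] → ·
    (0,7)@(1, 15): e=[40,11,8] → #
    (2,7)@(5, 15): e=[4,7,48] → #
    (3,7)@(7, 15): e=[-14,5,68] → ·
    (0,8)@(1, 17): e=[50,-1,10] → ·
  covered (8 px):
    · · · · · · ·
    · · · · · · ·
    · · · · · · ·
    · · · · · · ·
    # · · · · · ·
    # # · · · · ·
    # # · · · · ·
    # # # · · · ·
    · · · · · · ·
T1:
  2·area = 180  (B↔C swapped to make it positive)
  edge (12, 12)→(1, 16): d=(-11,4) right/bottom  bias=-1
  edge (1, 16)→(0, 0): d=(-1,-16) top-left  bias=+0
  edge (0, 0)→(12, 12): d=(12,12) right/bottom  bias=-1
    (0,0)@(1, 1): e=[165,15,0] → ·  [on edge]
    (0,1)@(1, 3): e=[143,13,24] → #
    (1,1)@(3, 3): e=[135,45,0] → ·  [on edge]
    (0,2)@(1, 5): e=[121,11,48] → #
    (1,2)@(3, 5): e=[113,43,24] → #
    (2,2)@(5, 5): e=[105,75,0] → ·  [on edge]
    (0,3)@(1, 7): e=[99,9,72] → #
    (2,3)@(5, 7): e=[83,73,24] → #
    (3,3)@(7, 7): e=[75,105,0] → ·  [on edge]
    (0,4)@(1, 9): e=[77,7,96] → #
    (3,4)@(7, 9): e=[53,103,24] → #
    (4,4)@(9, 9): e=[45,135,0] → ·  [on edge]
    (5,5)@(11, 11): e=[15,165,0] → ·  [on edge]
    (6,6)@(13, 13): e=[-15,195,0] → ·  [on edge]
  covered (22 px):
    · · · · · · ·
    # · · · · · ·
    # # · · · · ·
    # # # · · · ·
    # # # # · · ·
    # # # # # · ·
    # # # # # · ·
    # # · · · · ·
    · · · · · · ·

Final: 30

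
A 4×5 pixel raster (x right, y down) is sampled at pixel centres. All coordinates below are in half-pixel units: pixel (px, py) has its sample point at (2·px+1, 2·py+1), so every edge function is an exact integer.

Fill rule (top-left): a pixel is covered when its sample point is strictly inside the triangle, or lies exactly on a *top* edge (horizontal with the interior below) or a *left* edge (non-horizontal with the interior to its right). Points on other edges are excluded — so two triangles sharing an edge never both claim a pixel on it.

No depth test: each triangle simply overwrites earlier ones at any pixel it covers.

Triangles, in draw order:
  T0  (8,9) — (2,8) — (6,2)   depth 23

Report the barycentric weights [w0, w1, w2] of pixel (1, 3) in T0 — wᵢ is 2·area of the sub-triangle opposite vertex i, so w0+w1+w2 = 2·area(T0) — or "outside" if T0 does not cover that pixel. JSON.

T0:
  2·area = 40
  edge (8, 9)→(2, 8): d=(-6,-1) top-left  bias=+0
  edge (2, 8)→(6, 2): d=(4,-6) top-left  bias=+0
  edge (6, 2)→(8, 9): d=(2,7) right/bottom  bias=-1
    (2,2)@(5, 5): e=[21,6,13] → X
    (3,2)@(7, 5): e=[23,18,-1] → .
    (1,3)@(3, 7): e=[7,2,31] → X
    (3,3)@(7, 7): e=[11,26,3] → X
    (1,4)@(3, 9): e=[-5,10,35] → .
    (2,4)@(5, 9): e=[-3,22,21] → .
    (3,4)@(7, 9): e=[-1,34,7] → .
  covered (4 px):
    . . . .
    . . . .
    . . X .
    . X X X
    . . . .

Answer: [2,31,7]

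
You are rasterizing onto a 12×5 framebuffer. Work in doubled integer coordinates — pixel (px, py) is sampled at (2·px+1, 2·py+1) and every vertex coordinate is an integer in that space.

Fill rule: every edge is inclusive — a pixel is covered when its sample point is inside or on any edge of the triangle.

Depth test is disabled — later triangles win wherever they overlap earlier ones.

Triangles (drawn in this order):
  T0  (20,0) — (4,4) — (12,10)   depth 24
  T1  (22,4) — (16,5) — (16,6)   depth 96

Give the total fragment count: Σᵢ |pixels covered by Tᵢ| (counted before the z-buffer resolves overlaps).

T0:
  2·area = 128  (B↔C swapped to make it positive)
  edge (20, 0)→(12, 10): d=(-8,10) inclusive
  edge (12, 10)→(4, 4): d=(-8,-6) inclusive
  edge (4, 4)→(20, 0): d=(16,-4) inclusive
    (8,0)@(17, 1): e=[22,102,4] → #
    (9,0)@(19, 1): e=[2,114,12] → #
    (10,0)@(21, 1): e=[-18,126,20] → ·
    (4,1)@(9, 3): e=[86,38,4] → #
    (5,1)@(11, 3): e=[66,50,12] → #
    (6,1)@(13, 3): e=[46,62,20] → #
    (7,1)@(15, 3): e=[26,74,28] → #
    (9,1)@(19, 3): e=[-14,98,44] → ·
    (3,2)@(7, 5): e=[90,10,28] → #
    (8,2)@(17, 5): e=[-10,70,68] → ·
    (3,3)@(7, 7): e=[74,-6,60] → ·
    (4,3)@(9, 7): e=[54,6,68] → #
  covered (16 px):
    · · · · · · · · # # · ·
    · · · · # # # # # · · ·
    · · · # # # # # · · · ·
    · · · · # # # · · · · ·
    · · · · · # · · · · · ·
T1:
  2·area = 6  (B↔C swapped to make it positive)
  edge (22, 4)→(16, 6): d=(-6,2) inclusive
  edge (16, 6)→(16, 5): d=(0,-1) inclusive
  edge (16, 5)→(22, 4): d=(6,-1) inclusive
    (8,2)@(17, 5): e=[4,1,1] → #
    (9,2)@(19, 5): e=[0,3,3] → #  [on edge]
    (10,2)@(21, 5): e=[-4,5,5] → ·
    (6,3)@(13, 7): e=[0,-3,9] → ·  [on edge]
    (8,3)@(17, 7): e=[-8,1,13] → ·
    (9,3)@(19, 7): e=[-12,3,15] → ·
    (3,4)@(7, 9): e=[0,-9,15] → ·  [on edge]
  covered (2 px):
    · · · · · · · · · · · ·
    · · · · · · · · · · · ·
    · · · · · · · · # # · ·
    · · · · · · · · · · · ·
    · · · · · · · · · · · ·

Result: 18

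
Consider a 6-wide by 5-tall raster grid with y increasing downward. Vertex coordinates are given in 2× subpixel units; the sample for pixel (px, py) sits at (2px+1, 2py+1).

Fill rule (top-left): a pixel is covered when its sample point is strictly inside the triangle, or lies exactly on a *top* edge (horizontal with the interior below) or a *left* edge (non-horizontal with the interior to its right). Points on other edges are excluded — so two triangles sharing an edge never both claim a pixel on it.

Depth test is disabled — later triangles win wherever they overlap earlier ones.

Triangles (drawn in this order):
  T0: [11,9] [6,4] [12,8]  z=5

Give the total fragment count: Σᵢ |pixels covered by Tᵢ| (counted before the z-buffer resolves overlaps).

T0:
  2·area = 10
  edge (11, 9)→(6, 4): d=(-5,-5) top-left  bias=+0
  edge (6, 4)→(12, 8): d=(6,4) right/bottom  bias=-1
  edge (12, 8)→(11, 9): d=(-1,1) right/bottom  bias=-1
    (1,0)@(3, 1): e=[0,-6,16] → ·  [on edge]
    (2,1)@(5, 3): e=[0,-2,12] → ·  [on edge]
    (3,2)@(7, 5): e=[0,2,8] → #  [on edge]
    (4,2)@(9, 5): e=[10,-6,6] → ·
    (3,3)@(7, 7): e=[-10,14,6] → ·
    (4,3)@(9, 7): e=[0,6,4] → #  [on edge]
    (5,3)@(11, 7): e=[10,-2,2] → ·
    (4,4)@(9, 9): e=[-10,18,2] → ·
    (5,4)@(11, 9): e=[0,10,0] → ·  [on edge]
  covered (2 px):
    · · · · · ·
    · · · · · ·
    · · · # · ·
    · · · · # ·
    · · · · · ·

Answer: 2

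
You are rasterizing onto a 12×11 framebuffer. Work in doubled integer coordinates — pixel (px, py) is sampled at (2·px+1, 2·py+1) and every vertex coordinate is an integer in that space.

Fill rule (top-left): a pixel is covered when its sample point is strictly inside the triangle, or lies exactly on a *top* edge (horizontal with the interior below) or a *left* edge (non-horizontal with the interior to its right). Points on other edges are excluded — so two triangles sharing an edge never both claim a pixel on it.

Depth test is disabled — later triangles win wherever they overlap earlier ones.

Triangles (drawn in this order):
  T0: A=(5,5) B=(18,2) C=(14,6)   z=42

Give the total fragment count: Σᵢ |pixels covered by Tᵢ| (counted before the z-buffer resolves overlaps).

T0:
  2·area = 40
  edge (5, 5)→(18, 2): d=(13,-3) top-left  bias=+0
  edge (18, 2)→(14, 6): d=(-4,4) right/bottom  bias=-1
  edge (14, 6)→(5, 5): d=(-9,-1) top-left  bias=+0
    (9,0)@(19, 1): e=[-10,0,50] → ·  [on edge]
    (7,1)@(15, 3): e=[4,8,28] → █
    (8,1)@(17, 3): e=[10,0,30] → ·  [on edge]
    (2,2)@(5, 5): e=[0,40,0] → █  [on edge]
    (3,2)@(7, 5): e=[6,32,2] → █
    (4,2)@(9, 5): e=[12,24,4] → █
    (5,2)@(11, 5): e=[18,16,6] → █
    (6,2)@(13, 5): e=[24,8,8] → █
    (7,2)@(15, 5): e=[30,0,10] → ·  [on edge]
    (2,3)@(5, 7): e=[26,32,-18] → ·
    (3,3)@(7, 7): e=[32,24,-16] → ·
    (4,3)@(9, 7): e=[38,16,-14] → ·
    (6,3)@(13, 7): e=[50,0,-10] → ·  [on edge]
    (11,3)@(23, 7): e=[80,-40,0] → ·  [on edge]
    (5,4)@(11, 9): e=[70,0,-30] → ·  [on edge]
    (4,5)@(9, 11): e=[90,0,-50] → ·  [on edge]
    (3,6)@(7, 13): e=[110,0,-70] → ·  [on edge]
    (2,7)@(5, 15): e=[130,0,-90] → ·  [on edge]
    (1,8)@(3, 17): e=[150,0,-110] → ·  [on edge]
    (0,9)@(1, 19): e=[170,0,-130] → ·  [on edge]
  covered (6 px):
    · · · · · · · · · · · ·
    · · · · · · · █ · · · ·
    · · █ █ █ █ █ · · · · ·
    · · · · · · · · · · · ·
    · · · · · · · · · · · ·
    · · · · · · · · · · · ·
    · · · · · · · · · · · ·
    · · · · · · · · · · · ·
    · · · · · · · · · · · ·
    · · · · · · · · · · · ·
    · · · · · · · · · · · ·

Final: 6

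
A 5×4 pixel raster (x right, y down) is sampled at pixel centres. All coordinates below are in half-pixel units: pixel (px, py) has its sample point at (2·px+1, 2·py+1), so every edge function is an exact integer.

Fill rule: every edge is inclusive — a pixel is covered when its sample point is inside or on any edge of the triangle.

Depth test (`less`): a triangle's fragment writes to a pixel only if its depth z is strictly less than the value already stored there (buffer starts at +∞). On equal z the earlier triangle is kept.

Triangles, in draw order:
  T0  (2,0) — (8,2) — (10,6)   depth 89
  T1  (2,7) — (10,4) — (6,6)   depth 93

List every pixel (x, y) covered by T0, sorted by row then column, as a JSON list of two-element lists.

T0:
  2·area = 20
  edge (2, 0)→(8, 2): d=(6,2) inclusive
  edge (8, 2)→(10, 6): d=(2,4) inclusive
  edge (10, 6)→(2, 0): d=(-8,-6) inclusive
    (2,0)@(5, 1): e=[0,10,10] → █  [on edge]
    (3,0)@(7, 1): e=[-4,2,22] → ·
    (2,1)@(5, 3): e=[12,14,-6] → ·
    (3,1)@(7, 3): e=[8,6,6] → █
    (4,1)@(9, 3): e=[4,-2,18] → ·
    (3,2)@(7, 5): e=[20,10,-10] → ·
    (4,2)@(9, 5): e=[16,2,2] → █
    (4,3)@(9, 7): e=[28,6,-14] → ·
  covered (3 px):
    · · █ · ·
    · · · █ ·
    · · · · █
    · · · · ·
T1:
  2·area = 4
  edge (2, 7)→(10, 4): d=(8,-3) inclusive
  edge (10, 4)→(6, 6): d=(-4,2) inclusive
  edge (6, 6)→(2, 7): d=(-4,1) inclusive
  covered (0 px):
    · · · · ·
    · · · · ·
    · · · · ·
    · · · · ·

Result: [[2,0],[3,1],[4,2]]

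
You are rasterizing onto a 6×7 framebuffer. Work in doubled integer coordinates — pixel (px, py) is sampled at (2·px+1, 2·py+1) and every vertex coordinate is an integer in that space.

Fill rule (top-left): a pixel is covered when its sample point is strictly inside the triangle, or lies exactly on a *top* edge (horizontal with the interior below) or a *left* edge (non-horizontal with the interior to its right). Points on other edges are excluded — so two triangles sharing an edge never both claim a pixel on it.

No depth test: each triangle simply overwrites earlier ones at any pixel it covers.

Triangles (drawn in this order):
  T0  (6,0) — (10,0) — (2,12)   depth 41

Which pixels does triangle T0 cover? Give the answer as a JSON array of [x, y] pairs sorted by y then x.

T0:
  2·area = 48
  edge (6, 0)→(10, 0): d=(4,0) top-left  bias=+0
  edge (10, 0)→(2, 12): d=(-8,12) right/bottom  bias=-1
  edge (2, 12)→(6, 0): d=(4,-12) top-left  bias=+0
    (3,0)@(7, 1): e=[4,28,16] → █
    (4,0)@(9, 1): e=[4,4,40] → █
    (5,0)@(11, 1): e=[4,-20,64] → ·
    (2,1)@(5, 3): e=[12,36,0] → █  [on edge]
    (4,1)@(9, 3): e=[12,-12,48] → ·
    (2,2)@(5, 5): e=[20,20,8] → █
    (3,2)@(7, 5): e=[20,-4,32] → ·
    (2,3)@(5, 7): e=[28,4,16] → █
    (3,3)@(7, 7): e=[28,-20,40] → ·
    (1,4)@(3, 9): e=[36,12,0] → █  [on edge]
    (2,4)@(5, 9): e=[36,-12,24] → ·
    (1,5)@(3, 11): e=[44,-4,8] → ·
  covered (7 px):
    · · · █ █ ·
    · · █ █ · ·
    · · █ · · ·
    · · █ · · ·
    · █ · · · ·
    · · · · · ·
    · · · · · ·

Result: [[3,0],[4,0],[2,1],[3,1],[2,2],[2,3],[1,4]]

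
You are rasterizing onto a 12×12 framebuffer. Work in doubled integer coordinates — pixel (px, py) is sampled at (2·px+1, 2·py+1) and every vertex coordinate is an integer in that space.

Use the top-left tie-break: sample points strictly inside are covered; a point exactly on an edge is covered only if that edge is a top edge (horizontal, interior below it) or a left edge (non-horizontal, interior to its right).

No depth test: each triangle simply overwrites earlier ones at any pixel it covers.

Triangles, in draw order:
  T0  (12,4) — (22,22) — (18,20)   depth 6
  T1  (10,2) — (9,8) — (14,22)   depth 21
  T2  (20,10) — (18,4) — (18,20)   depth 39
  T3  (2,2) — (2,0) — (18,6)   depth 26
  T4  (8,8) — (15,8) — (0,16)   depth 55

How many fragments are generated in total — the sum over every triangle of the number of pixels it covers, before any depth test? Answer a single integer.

T0:
  2·area = 52
  edge (12, 4)→(22, 22): d=(10,18) right/bottom  bias=-1
  edge (22, 22)→(18, 20): d=(-4,-2) top-left  bias=+0
  edge (18, 20)→(12, 4): d=(-6,-16) top-left  bias=+0
    (7,5)@(15, 11): e=[16,30,6] → #
    (8,5)@(17, 11): e=[-20,34,38] → ·
    (7,6)@(15, 13): e=[36,22,-6] → ·
    (8,6)@(17, 13): e=[0,26,26] → ·  [on edge]
    (8,7)@(17, 15): e=[20,18,14] → #
    (9,7)@(19, 15): e=[-16,22,46] → ·
    (8,8)@(17, 17): e=[40,10,2] → #
    (9,8)@(19, 17): e=[4,14,34] → #
    (10,8)@(21, 17): e=[-32,18,66] → ·
    (8,9)@(17, 19): e=[60,2,-10] → ·
    (9,9)@(19, 19): e=[24,6,22] → #
    (10,9)@(21, 19): e=[-12,10,54] → ·
  covered (6 px):
    · · · · · · · · · · · ·
    · · · · · · · · · · · ·
    · · · · · · · · · · · ·
    · · · · · · · · · · · ·
    · · · · · · · · · · · ·
    · · · · · · · # · · · ·
    · · · · · · · · · · · ·
    · · · · · · · · # · · ·
    · · · · · · · · # # · ·
    · · · · · · · · · # · ·
    · · · · · · · · · · # ·
    · · · · · · · · · · · ·
T1:
  2·area = 44  (B↔C swapped to make it positive)
  edge (10, 2)→(14, 22): d=(4,20) right/bottom  bias=-1
  edge (14, 22)→(9, 8): d=(-5,-14) top-left  bias=+0
  edge (9, 8)→(10, 2): d=(1,-6) top-left  bias=+0
    (5,3)@(11, 7): e=[0,33,11] → ·  [on edge]
    (5,4)@(11, 9): e=[8,23,13] → #
    (6,4)@(13, 9): e=[-32,51,25] → ·
    (5,5)@(11, 11): e=[16,13,15] → #
    (6,5)@(13, 11): e=[-24,41,27] → ·
    (5,6)@(11, 13): e=[24,3,17] → #
    (6,6)@(13, 13): e=[-16,31,29] → ·
    (5,7)@(11, 15): e=[32,-7,19] → ·
    (6,8)@(13, 17): e=[0,11,33] → ·  [on edge]
    (6,9)@(13, 19): e=[8,1,35] → #
    (7,9)@(15, 19): e=[-32,29,47] → ·
    (6,10)@(13, 21): e=[16,-9,37] → ·
  covered (4 px):
    · · · · · · · · · · · ·
    · · · · · · · · · · · ·
    · · · · · · · · · · · ·
    · · · · · · · · · · · ·
    · · · · · # · · · · · ·
    · · · · · # · · · · · ·
    · · · · · # · · · · · ·
    · · · · · · · · · · · ·
    · · · · · · · · · · · ·
    · · · · · · # · · · · ·
    · · · · · · · · · · · ·
    · · · · · · · · · · · ·
T2:
  2·area = 32  (B↔C swapped to make it positive)
  edge (20, 10)→(18, 20): d=(-2,10) right/bottom  bias=-1
  edge (18, 20)→(18, 4): d=(0,-16) top-left  bias=+0
  edge (18, 4)→(20, 10): d=(2,6) right/bottom  bias=-1
    (8,0)@(17, 1): e=[48,-16,0] → ·  [on edge]
    (10,2)@(21, 5): e=[0,48,-16] → ·  [on edge]
    (9,3)@(19, 7): e=[16,16,0] → ·  [on edge]
    (9,4)@(19, 9): e=[12,16,4] → #
    (10,4)@(21, 9): e=[-8,48,-8] → ·
    (9,5)@(19, 11): e=[8,16,8] → #
    (10,5)@(21, 11): e=[-12,48,-4] → ·
    (9,6)@(19, 13): e=[4,16,12] → #
    (10,6)@(21, 13): e=[-16,48,0] → ·  [on edge]
    (9,7)@(19, 15): e=[0,16,16] → ·  [on edge]
    (11,9)@(23, 19): e=[-48,80,0] → ·  [on edge]
  covered (3 px):
    · · · · · · · · · · · ·
    · · · · · · · · · · · ·
    · · · · · · · · · · · ·
    · · · · · · · · · · · ·
    · · · · · · · · · # · ·
    · · · · · · · · · # · ·
    · · · · · · · · · # · ·
    · · · · · · · · · · · ·
    · · · · · · · · · · · ·
    · · · · · · · · · · · ·
    · · · · · · · · · · · ·
    · · · · · · · · · · · ·
T3:
  2·area = 32
  edge (2, 2)→(2, 0): d=(0,-2) top-left  bias=+0
  edge (2, 0)→(18, 6): d=(16,6) right/bottom  bias=-1
  edge (18, 6)→(2, 2): d=(-16,-4) top-left  bias=+0
    (1,0)@(3, 1): e=[2,10,20] → #
    (2,0)@(5, 1): e=[6,-2,28] → ·
    (1,1)@(3, 3): e=[2,42,-12] → ·
    (3,1)@(7, 3): e=[10,18,4] → #
    (4,1)@(9, 3): e=[14,6,12] → #
    (5,1)@(11, 3): e=[18,-6,20] → ·
    (3,2)@(7, 5): e=[10,50,-28] → ·
    (4,2)@(9, 5): e=[14,38,-20] → ·
    (7,2)@(15, 5): e=[26,2,4] → #
    (8,2)@(17, 5): e=[30,-10,12] → ·
    (7,3)@(15, 7): e=[26,34,-28] → ·
  covered (4 px):
    · # · · · · · · · · · ·
    · · · # # · · · · · · ·
    · · · · · · · # · · · ·
    · · · · · · · · · · · ·
    · · · · · · · · · · · ·
    · · · · · · · · · · · ·
    · · · · · · · · · · · ·
    · · · · · · · · · · · ·
    · · · · · · · · · · · ·
    · · · · · · · · · · · ·
    · · · · · · · · · · · ·
    · · · · · · · · · · · ·
T4:
  2·area = 56
  edge (8, 8)→(15, 8): d=(7,0) top-left  bias=+0
  edge (15, 8)→(0, 16): d=(-15,8) right/bottom  bias=-1
  edge (0, 16)→(8, 8): d=(8,-8) top-left  bias=+0
    (7,0)@(15, 1): e=[-49,105,0] → ·  [on edge]
    (6,1)@(13, 3): e=[-35,91,0] → ·  [on edge]
    (5,2)@(11, 5): e=[-21,77,0] → ·  [on edge]
    (4,3)@(9, 7): e=[-7,63,0] → ·  [on edge]
    (3,4)@(7, 9): e=[7,49,0] → #  [on edge]
    (4,4)@(9, 9): e=[7,33,16] → #
    (5,4)@(11, 9): e=[7,17,32] → #
    (6,4)@(13, 9): e=[7,1,48] → #
    (7,4)@(15, 9): e=[7,-15,64] → ·
    (2,5)@(5, 11): e=[21,35,0] → #  [on edge]
    (5,5)@(11, 11): e=[21,-13,48] → ·
    (6,5)@(13, 11): e=[21,-29,64] → ·
    (1,6)@(3, 13): e=[35,21,0] → #  [on edge]
    (0,7)@(1, 15): e=[49,7,0] → #  [on edge]
  covered (10 px):
    · · · · · · · · · · · ·
    · · · · · · · · · · · ·
    · · · · · · · · · · · ·
    · · · · · · · · · · · ·
    · · · # # # # · · · · ·
    · · # # # · · · · · · ·
    · # # · · · · · · · · ·
    # · · · · · · · · · · ·
    · · · · · · · · · · · ·
    · · · · · · · · · · · ·
    · · · · · · · · · · · ·
    · · · · · · · · · · · ·

Result: 27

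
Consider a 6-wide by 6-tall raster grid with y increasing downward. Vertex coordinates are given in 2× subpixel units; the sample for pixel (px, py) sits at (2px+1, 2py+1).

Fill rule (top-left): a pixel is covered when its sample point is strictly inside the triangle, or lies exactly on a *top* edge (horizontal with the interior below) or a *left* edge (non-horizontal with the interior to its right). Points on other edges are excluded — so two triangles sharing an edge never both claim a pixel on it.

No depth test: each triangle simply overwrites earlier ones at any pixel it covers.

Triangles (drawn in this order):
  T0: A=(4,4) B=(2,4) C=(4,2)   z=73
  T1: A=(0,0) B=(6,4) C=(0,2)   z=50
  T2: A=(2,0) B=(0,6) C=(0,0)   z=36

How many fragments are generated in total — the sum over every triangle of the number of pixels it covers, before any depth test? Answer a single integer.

T0:
  2·area = 4
  edge (4, 4)→(2, 4): d=(-2,0) right/bottom  bias=-1
  edge (2, 4)→(4, 2): d=(2,-2) top-left  bias=+0
  edge (4, 2)→(4, 4): d=(0,2) right/bottom  bias=-1
    (2,0)@(5, 1): e=[6,0,-2] → .  [on edge]
    (1,1)@(3, 3): e=[2,0,2] → X  [on edge]
    (2,1)@(5, 3): e=[2,4,-2] → .
    (0,2)@(1, 5): e=[-2,0,6] → .  [on edge]
    (1,2)@(3, 5): e=[-2,4,2] → .
  covered (1 px):
    . . . . . .
    . X . . . .
    . . . . . .
    . . . . . .
    . . . . . .
    . . . . . .
T1:
  2·area = 12
  edge (0, 0)→(6, 4): d=(6,4) right/bottom  bias=-1
  edge (6, 4)→(0, 2): d=(-6,-2) top-left  bias=+0
  edge (0, 2)→(0, 0): d=(0,-2) top-left  bias=+0
    (0,0)@(1, 1): e=[2,8,2] → X
    (1,0)@(3, 1): e=[-6,12,6] → .
    (0,1)@(1, 3): e=[14,-4,2] → .
    (1,1)@(3, 3): e=[6,0,6] → X  [on edge]
    (2,1)@(5, 3): e=[-2,4,10] → .
    (1,2)@(3, 5): e=[18,-12,6] → .
    (4,2)@(9, 5): e=[-6,0,18] → .  [on edge]
  covered (2 px):
    X . . . . .
    . X . . . .
    . . . . . .
    . . . . . .
    . . . . . .
    . . . . . .
T2:
  2·area = 12
  edge (2, 0)→(0, 6): d=(-2,6) right/bottom  bias=-1
  edge (0, 6)→(0, 0): d=(0,-6) top-left  bias=+0
  edge (0, 0)→(2, 0): d=(2,0) top-left  bias=+0
    (0,0)@(1, 1): e=[4,6,2] → X
    (1,0)@(3, 1): e=[-8,18,2] → .
    (0,1)@(1, 3): e=[0,6,6] → .  [on edge]
  covered (1 px):
    X . . . . .
    . . . . . .
    . . . . . .
    . . . . . .
    . . . . . .
    . . . . . .

Result: 4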